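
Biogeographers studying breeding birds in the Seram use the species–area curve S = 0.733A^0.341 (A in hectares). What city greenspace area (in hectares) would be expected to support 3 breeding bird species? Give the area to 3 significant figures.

3 = 0.733 × A^0.341  ⇒  A^0.341 = 3/0.733 = 4.093
ln A = ln(4.093) / 0.341 = 1.4092 / 0.341 = 4.1326
A = e^4.1326 ≈ 62.34 hectares

62.3 hectares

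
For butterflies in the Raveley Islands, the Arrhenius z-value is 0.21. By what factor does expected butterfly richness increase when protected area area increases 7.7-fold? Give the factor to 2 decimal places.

S₂/S₁ = (A₂/A₁)^z = 7.7^0.21
ln(S₂/S₁) = 0.21 × ln 7.7 = 0.21 × 2.0412 = 0.4287
S₂/S₁ = e^0.4287 ≈ 1.535

1.54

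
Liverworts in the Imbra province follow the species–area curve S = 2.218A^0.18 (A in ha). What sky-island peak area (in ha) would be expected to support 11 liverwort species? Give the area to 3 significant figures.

7300 ha

11 = 2.218 × A^0.18  ⇒  A^0.18 = 11/2.218 = 4.959
ln A = ln(4.959) / 0.18 = 1.6013 / 0.18 = 8.8961
A = e^8.8961 ≈ 7303 ha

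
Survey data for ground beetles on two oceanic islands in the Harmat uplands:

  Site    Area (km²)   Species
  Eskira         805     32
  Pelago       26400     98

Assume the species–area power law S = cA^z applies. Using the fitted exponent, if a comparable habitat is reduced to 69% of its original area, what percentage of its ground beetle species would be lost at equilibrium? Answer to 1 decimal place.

11.2%

z = ln(98/32) / ln(26400/805) = 1.1192 / 3.4903 = 0.3207
S_new/S_old = (A_new/A_old)^z = 0.69^0.3207 = exp(0.3207 × -0.3711) = 0.8878
Fraction lost = 1 − 0.8878 = 0.1122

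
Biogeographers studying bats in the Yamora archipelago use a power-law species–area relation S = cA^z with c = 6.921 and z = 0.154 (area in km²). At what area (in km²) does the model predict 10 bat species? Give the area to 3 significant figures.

10.9 km²

10 = 6.921 × A^0.154  ⇒  A^0.154 = 10/6.921 = 1.445
ln A = ln(1.445) / 0.154 = 0.3680 / 0.154 = 2.3898
A = e^2.3898 ≈ 10.91 km²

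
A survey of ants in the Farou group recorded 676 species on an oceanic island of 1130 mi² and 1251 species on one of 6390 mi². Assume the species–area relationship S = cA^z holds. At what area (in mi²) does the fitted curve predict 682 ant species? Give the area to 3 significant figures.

1160 mi²

z = ln(1251/676) / ln(6390/1130) = 0.6155 / 1.7325 = 0.3553
c = 676 / 1130^0.3553 = 676 / 12.15 = 55.63
A = (682/55.63)^(1/0.3553) ⇒ ln A = ln(12.26)/0.3553 = 7.0548
A = e^7.0548 ≈ 1158 mi²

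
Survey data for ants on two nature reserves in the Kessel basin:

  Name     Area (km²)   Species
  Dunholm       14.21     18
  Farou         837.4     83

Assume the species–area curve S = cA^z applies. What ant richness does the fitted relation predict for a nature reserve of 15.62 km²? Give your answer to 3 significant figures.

18.6

z = ln(83/18) / ln(837.4/14.21) = 1.5285 / 4.0764 = 0.3750
c = 18 / 14.21^0.3750 = 18 / 2.705 = 6.654
S₃ = 6.654 × 15.62^0.3750 = 6.654 × 2.803 ≈ 18.65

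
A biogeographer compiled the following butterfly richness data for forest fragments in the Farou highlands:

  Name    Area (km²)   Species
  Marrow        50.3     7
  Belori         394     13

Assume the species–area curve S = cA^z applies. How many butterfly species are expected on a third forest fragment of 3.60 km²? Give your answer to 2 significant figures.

z = ln(13/7) / ln(394/50.3) = 0.6190 / 2.0583 = 0.3007
c = 7 / 50.3^0.3007 = 7 / 3.249 = 2.155
S₃ = 2.155 × 3.6^0.3007 = 2.155 × 1.47 ≈ 3.167

3.2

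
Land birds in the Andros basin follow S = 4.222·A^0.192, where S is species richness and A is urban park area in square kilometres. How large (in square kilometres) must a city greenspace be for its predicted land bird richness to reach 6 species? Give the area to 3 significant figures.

6 = 4.222 × A^0.192  ⇒  A^0.192 = 6/4.222 = 1.421
ln A = ln(1.421) / 0.192 = 0.3515 / 0.192 = 1.8305
A = e^1.8305 ≈ 6.237 square kilometres

6.24 square kilometres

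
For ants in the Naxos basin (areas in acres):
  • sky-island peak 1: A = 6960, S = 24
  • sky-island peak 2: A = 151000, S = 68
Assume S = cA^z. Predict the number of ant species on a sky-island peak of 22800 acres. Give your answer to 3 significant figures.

35.9

z = ln(68/24) / ln(151000/6960) = 1.0415 / 3.0771 = 0.3385
c = 24 / 6960^0.3385 = 24 / 19.98 = 1.201
S₃ = 1.201 × 22800^0.3385 = 1.201 × 29.85 ≈ 35.86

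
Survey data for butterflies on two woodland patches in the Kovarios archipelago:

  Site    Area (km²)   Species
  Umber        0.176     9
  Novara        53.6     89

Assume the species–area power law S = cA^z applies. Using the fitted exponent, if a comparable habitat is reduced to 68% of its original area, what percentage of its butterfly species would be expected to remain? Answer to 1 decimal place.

85.7%

z = ln(89/9) / ln(53.6/0.176) = 2.2914 / 5.7188 = 0.4007
S_new/S_old = (A_new/A_old)^z = 0.68^0.4007 = exp(0.4007 × -0.3857) = 0.8568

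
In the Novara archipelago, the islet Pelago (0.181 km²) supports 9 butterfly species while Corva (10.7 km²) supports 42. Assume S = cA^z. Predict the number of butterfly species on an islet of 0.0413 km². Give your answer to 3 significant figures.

z = ln(42/9) / ln(10.7/0.181) = 1.5404 / 4.0795 = 0.3776
c = 9 / 0.181^0.3776 = 9 / 0.5244 = 17.16
S₃ = 17.16 × 0.0413^0.3776 = 17.16 × 0.3002 ≈ 5.151

5.15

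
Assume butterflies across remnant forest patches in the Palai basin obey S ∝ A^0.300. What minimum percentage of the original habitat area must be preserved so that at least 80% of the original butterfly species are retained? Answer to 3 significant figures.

47.5%

Need (A_new/A_old)^0.3 = 0.8, so A_new/A_old = 0.8^(1/0.3) = 0.8^3.333
ln(A_new/A_old) = ln 0.8 / 0.3 = -0.2231 / 0.3 = -0.7438
A_new/A_old = e^-0.7438 ≈ 0.4753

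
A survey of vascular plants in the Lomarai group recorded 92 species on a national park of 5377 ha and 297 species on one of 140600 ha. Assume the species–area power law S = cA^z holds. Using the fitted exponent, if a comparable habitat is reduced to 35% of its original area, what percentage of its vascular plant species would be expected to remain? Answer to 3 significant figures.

68.6%

z = ln(297/92) / ln(140600/5377) = 1.1719 / 3.2638 = 0.3591
S_new/S_old = (A_new/A_old)^z = 0.35^0.3591 = exp(0.3591 × -1.0498) = 0.6859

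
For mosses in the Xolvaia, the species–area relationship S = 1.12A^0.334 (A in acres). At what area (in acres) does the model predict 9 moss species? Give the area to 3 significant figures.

9 = 1.12 × A^0.334  ⇒  A^0.334 = 9/1.12 = 8.036
ln A = ln(8.036) / 0.334 = 2.0839 / 0.334 = 6.2392
A = e^6.2392 ≈ 512.5 acres

512 acres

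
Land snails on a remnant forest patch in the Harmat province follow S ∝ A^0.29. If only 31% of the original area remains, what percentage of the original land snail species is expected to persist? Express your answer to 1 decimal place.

S_new/S_old = (A_new/A_old)^z = 0.31^0.29
= exp(0.29 × ln 0.31) = exp(0.29 × -1.1712) = exp(-0.3396) ≈ 0.712

71.2%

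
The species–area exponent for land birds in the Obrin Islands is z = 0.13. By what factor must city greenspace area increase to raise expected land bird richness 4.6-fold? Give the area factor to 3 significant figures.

125000

(A₂/A₁)^0.13 = 4.6, so A₂/A₁ = 4.6^(1/0.13) = 4.6^7.692
ln(A₂/A₁) = ln 4.6 / 0.13 = 1.5261 / 0.13 = 11.7389
A₂/A₁ = e^11.7389 ≈ 125354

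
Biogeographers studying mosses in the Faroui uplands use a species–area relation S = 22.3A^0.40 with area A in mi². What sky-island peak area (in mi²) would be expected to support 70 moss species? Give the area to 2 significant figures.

17 mi²

70 = 22.3 × A^0.4  ⇒  A^0.4 = 70/22.3 = 3.139
ln A = ln(3.139) / 0.4 = 1.1439 / 0.4 = 2.8598
A = e^2.8598 ≈ 17.46 mi²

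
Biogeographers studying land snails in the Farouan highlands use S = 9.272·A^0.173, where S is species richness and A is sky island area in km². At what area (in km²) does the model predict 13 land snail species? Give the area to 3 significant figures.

7.05 km²

13 = 9.272 × A^0.173  ⇒  A^0.173 = 13/9.272 = 1.402
ln A = ln(1.402) / 0.173 = 0.3380 / 0.173 = 1.9535
A = e^1.9535 ≈ 7.053 km²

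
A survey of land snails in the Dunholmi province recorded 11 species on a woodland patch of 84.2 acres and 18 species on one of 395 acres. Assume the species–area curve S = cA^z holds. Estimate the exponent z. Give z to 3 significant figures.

0.319

Taking logs: ln S = ln c + z ln A, so z = (ln S₂ − ln S₁)/(ln A₂ − ln A₁).
z = ln(18/11) / ln(395/84.2) = ln(1.636) / ln(4.691) = 0.4925 / 1.5457 = 0.3186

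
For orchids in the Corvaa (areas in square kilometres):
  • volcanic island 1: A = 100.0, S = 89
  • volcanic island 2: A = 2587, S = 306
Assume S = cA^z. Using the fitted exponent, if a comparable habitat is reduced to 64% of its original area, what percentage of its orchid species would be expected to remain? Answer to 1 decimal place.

z = ln(306/89) / ln(2587/100) = 1.2349 / 3.2531 = 0.3796
S_new/S_old = (A_new/A_old)^z = 0.64^0.3796 = exp(0.3796 × -0.4463) = 0.8442

84.4%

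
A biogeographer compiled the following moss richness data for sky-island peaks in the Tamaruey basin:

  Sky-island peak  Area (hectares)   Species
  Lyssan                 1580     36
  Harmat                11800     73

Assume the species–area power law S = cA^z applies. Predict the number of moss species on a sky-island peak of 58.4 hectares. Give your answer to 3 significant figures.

11.3

z = ln(73/36) / ln(11800/1580) = 0.7069 / 2.0107 = 0.3516
c = 36 / 1580^0.3516 = 36 / 13.32 = 2.702
S₃ = 2.702 × 58.4^0.3516 = 2.702 × 4.179 ≈ 11.29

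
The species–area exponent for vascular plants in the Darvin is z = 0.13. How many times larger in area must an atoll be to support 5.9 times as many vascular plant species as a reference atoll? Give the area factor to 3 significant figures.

(A₂/A₁)^0.13 = 5.9, so A₂/A₁ = 5.9^(1/0.13) = 5.9^7.692
ln(A₂/A₁) = ln 5.9 / 0.13 = 1.7750 / 0.13 = 13.6535
A₂/A₁ = e^13.6535 ≈ 850415

850000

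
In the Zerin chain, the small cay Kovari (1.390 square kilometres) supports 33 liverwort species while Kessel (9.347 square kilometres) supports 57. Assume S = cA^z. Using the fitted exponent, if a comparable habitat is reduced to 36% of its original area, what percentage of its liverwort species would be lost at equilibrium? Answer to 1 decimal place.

z = ln(57/33) / ln(9.347/1.39) = 0.5465 / 1.9058 = 0.2868
S_new/S_old = (A_new/A_old)^z = 0.36^0.2868 = exp(0.2868 × -1.0217) = 0.746
Fraction lost = 1 − 0.746 = 0.254

25.4%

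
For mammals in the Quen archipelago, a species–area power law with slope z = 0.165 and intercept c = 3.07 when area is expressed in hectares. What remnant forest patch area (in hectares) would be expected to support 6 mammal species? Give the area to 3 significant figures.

6 = 3.07 × A^0.165  ⇒  A^0.165 = 6/3.07 = 1.954
ln A = ln(1.954) / 0.165 = 0.6701 / 0.165 = 4.0611
A = e^4.0611 ≈ 58.04 hectares

58.0 hectares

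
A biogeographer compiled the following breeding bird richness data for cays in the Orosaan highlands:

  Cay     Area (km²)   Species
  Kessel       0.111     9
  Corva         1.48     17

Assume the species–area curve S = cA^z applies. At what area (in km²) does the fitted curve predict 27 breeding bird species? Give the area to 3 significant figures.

z = ln(17/9) / ln(1.48/0.111) = 0.6360 / 2.5903 = 0.2455
c = 9 / 0.111^0.2455 = 9 / 0.5829 = 15.44
A = (27/15.44)^(1/0.2455) ⇒ ln A = ln(1.749)/0.2455 = 2.2762
A = e^2.2762 ≈ 9.74 km²

9.74 km²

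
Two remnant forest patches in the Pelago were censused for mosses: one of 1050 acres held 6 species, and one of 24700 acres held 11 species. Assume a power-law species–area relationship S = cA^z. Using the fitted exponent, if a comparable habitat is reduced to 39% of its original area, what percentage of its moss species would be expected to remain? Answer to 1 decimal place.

83.5%

z = ln(11/6) / ln(24700/1050) = 0.6061 / 3.1580 = 0.1919
S_new/S_old = (A_new/A_old)^z = 0.39^0.1919 = exp(0.1919 × -0.9416) = 0.8347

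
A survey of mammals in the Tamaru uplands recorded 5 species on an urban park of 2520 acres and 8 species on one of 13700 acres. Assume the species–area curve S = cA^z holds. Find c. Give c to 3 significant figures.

z = ln(S₂/S₁) / ln(A₂/A₁) = ln(8/5) / ln(13700/2520) = 0.4700 / 1.6931 = 0.2776
c = S₁ / A₁^z = 5 / 2520^0.2776 = 5 / 8.794 = 0.5685

0.569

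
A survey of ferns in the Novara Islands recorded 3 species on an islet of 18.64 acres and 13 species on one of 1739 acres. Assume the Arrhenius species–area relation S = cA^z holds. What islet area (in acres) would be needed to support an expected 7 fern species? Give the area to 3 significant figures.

z = ln(13/3) / ln(1739/18.64) = 1.4663 / 4.5358 = 0.3233
c = 3 / 18.64^0.3233 = 3 / 2.575 = 1.165
A = (7/1.165)^(1/0.3233) ⇒ ln A = ln(6.007)/0.3233 = 5.5462
A = e^5.5462 ≈ 256.3 acres

256 acres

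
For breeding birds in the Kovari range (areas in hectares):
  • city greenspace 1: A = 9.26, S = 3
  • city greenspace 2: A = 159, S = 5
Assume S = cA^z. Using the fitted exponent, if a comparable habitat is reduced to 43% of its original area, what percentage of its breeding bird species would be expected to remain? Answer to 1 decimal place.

85.9%

z = ln(5/3) / ln(159/9.26) = 0.5108 / 2.8432 = 0.1797
S_new/S_old = (A_new/A_old)^z = 0.43^0.1797 = exp(0.1797 × -0.8440) = 0.8593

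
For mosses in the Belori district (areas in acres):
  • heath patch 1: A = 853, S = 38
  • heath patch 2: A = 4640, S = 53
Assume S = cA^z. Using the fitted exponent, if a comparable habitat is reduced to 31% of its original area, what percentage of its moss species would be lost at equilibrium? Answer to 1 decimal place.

z = ln(53/38) / ln(4640/853) = 0.3327 / 1.6937 = 0.1964
S_new/S_old = (A_new/A_old)^z = 0.31^0.1964 = exp(0.1964 × -1.1712) = 0.7945
Fraction lost = 1 − 0.7945 = 0.2055

20.6%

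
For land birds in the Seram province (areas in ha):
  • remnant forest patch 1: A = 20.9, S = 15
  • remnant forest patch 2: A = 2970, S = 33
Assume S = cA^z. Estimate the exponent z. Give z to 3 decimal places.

Taking logs: ln S = ln c + z ln A, so z = (ln S₂ − ln S₁)/(ln A₂ − ln A₁).
z = ln(33/15) / ln(2970/20.9) = ln(2.2) / ln(142.1) = 0.7885 / 4.9566 = 0.1591

0.159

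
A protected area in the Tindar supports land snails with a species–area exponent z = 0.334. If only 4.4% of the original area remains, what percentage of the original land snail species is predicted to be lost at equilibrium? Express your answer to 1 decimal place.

64.8%

S_new/S_old = (A_new/A_old)^z = 0.044^0.334
= exp(0.334 × ln 0.044) = exp(0.334 × -3.1236) = exp(-1.0433) ≈ 0.3523
Fraction lost = 1 − 0.3523 = 0.6477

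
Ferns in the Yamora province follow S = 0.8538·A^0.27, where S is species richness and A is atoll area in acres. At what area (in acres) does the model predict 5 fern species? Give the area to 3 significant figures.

5 = 0.8538 × A^0.27  ⇒  A^0.27 = 5/0.8538 = 5.856
ln A = ln(5.856) / 0.27 = 1.7675 / 0.27 = 6.5463
A = e^6.5463 ≈ 696.6 acres

697 acres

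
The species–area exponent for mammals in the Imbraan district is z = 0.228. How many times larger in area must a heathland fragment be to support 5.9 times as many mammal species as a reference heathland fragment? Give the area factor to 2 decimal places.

(A₂/A₁)^0.228 = 5.9, so A₂/A₁ = 5.9^(1/0.228) = 5.9^4.386
ln(A₂/A₁) = ln 5.9 / 0.228 = 1.7750 / 0.228 = 7.7849
A₂/A₁ = e^7.7849 ≈ 2404

2403.97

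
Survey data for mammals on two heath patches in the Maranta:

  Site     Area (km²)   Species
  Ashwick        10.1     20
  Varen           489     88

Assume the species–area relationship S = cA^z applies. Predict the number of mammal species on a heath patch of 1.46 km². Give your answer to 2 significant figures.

9.6

z = ln(88/20) / ln(489/10.1) = 1.4816 / 3.8798 = 0.3819
c = 20 / 10.1^0.3819 = 20 / 2.418 = 8.27
S₃ = 8.27 × 1.46^0.3819 = 8.27 × 1.155 ≈ 9.556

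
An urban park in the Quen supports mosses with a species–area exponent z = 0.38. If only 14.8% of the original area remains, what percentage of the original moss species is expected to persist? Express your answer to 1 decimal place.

48.4%

S_new/S_old = (A_new/A_old)^z = 0.148^0.38
= exp(0.38 × ln 0.148) = exp(0.38 × -1.9105) = exp(-0.7260) ≈ 0.4838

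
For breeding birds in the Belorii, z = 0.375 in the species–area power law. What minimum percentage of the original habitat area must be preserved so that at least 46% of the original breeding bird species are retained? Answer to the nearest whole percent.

Need (A_new/A_old)^0.375 = 0.46, so A_new/A_old = 0.46^(1/0.375) = 0.46^2.667
ln(A_new/A_old) = ln 0.46 / 0.375 = -0.7765 / 0.375 = -2.0707
A_new/A_old = e^-2.0707 ≈ 0.1261

13%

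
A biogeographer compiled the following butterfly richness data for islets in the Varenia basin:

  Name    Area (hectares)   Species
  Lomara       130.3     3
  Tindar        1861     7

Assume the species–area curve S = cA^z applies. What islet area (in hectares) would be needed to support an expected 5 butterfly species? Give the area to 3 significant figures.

647 hectares

z = ln(7/3) / ln(1861/130.3) = 0.8473 / 2.6590 = 0.3186
c = 3 / 130.3^0.3186 = 3 / 4.72 = 0.6356
A = (5/0.6356)^(1/0.3186) ⇒ ln A = ln(7.866)/0.3186 = 6.4729
A = e^6.4729 ≈ 647.4 hectares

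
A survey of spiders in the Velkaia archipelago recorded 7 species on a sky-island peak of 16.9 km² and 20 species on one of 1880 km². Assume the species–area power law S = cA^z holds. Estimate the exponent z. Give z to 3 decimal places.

Taking logs: ln S = ln c + z ln A, so z = (ln S₂ − ln S₁)/(ln A₂ − ln A₁).
z = ln(20/7) / ln(1880/16.9) = ln(2.857) / ln(111.2) = 1.0498 / 4.7117 = 0.2228

0.223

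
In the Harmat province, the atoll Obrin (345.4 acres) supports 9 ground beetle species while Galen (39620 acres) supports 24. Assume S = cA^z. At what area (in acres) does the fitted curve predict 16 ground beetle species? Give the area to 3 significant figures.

5580 acres

z = ln(24/9) / ln(39620/345.4) = 0.9808 / 4.7424 = 0.2068
c = 9 / 345.4^0.2068 = 9 / 3.35 = 2.687
A = (16/2.687)^(1/0.2068) ⇒ ln A = ln(5.955)/0.2068 = 8.6266
A = e^8.6266 ≈ 5578 acres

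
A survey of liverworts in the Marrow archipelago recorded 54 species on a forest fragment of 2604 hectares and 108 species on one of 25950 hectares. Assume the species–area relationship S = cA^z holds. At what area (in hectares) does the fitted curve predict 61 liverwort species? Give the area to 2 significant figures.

z = ln(108/54) / ln(25950/2604) = 0.6931 / 2.2991 = 0.3015
c = 54 / 2604^0.3015 = 54 / 10.71 = 5.042
A = (61/5.042)^(1/0.3015) ⇒ ln A = ln(12.1)/0.3015 = 8.2691
A = e^8.2691 ≈ 3901 hectares

3900 hectares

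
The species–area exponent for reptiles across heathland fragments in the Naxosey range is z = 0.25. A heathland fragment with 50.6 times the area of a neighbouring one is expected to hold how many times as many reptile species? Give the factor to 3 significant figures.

S₂/S₁ = (A₂/A₁)^z = 50.6^0.25
ln(S₂/S₁) = 0.25 × ln 50.6 = 0.25 × 3.9240 = 0.9810
S₂/S₁ = e^0.9810 ≈ 2.667

2.67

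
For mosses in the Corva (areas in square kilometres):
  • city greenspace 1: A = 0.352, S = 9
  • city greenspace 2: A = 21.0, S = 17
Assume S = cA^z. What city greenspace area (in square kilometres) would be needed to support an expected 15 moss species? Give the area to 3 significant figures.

z = ln(17/9) / ln(21/0.352) = 0.6360 / 4.0886 = 0.1555
c = 9 / 0.352^0.1555 = 9 / 0.8501 = 10.59
A = (15/10.59)^(1/0.1555) ⇒ ln A = ln(1.417)/0.1555 = 2.2399
A = e^2.2399 ≈ 9.392 square kilometres

9.39 square kilometres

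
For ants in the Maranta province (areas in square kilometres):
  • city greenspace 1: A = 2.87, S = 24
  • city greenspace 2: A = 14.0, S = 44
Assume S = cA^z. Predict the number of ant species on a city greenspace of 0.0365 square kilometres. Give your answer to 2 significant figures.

4.5

z = ln(44/24) / ln(14/2.87) = 0.6061 / 1.5847 = 0.3825
c = 24 / 2.87^0.3825 = 24 / 1.497 = 16.04
S₃ = 16.04 × 0.0365^0.3825 = 16.04 × 0.2819 ≈ 4.52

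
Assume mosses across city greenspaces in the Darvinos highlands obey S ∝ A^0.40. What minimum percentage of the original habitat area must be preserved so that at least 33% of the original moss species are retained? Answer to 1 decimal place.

6.3%

Need (A_new/A_old)^0.4 = 0.33, so A_new/A_old = 0.33^(1/0.4) = 0.33^2.5
ln(A_new/A_old) = ln 0.33 / 0.4 = -1.1087 / 0.4 = -2.7717
A_new/A_old = e^-2.7717 ≈ 0.06256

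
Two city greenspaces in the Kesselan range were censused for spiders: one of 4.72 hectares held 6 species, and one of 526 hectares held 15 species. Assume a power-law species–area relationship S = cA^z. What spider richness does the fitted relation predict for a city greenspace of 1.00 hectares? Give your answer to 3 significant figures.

z = ln(15/6) / ln(526/4.72) = 0.9163 / 4.7135 = 0.1944
c = 6 / 4.72^0.1944 = 6 / 1.352 = 4.438
S₃ = 4.438 × 1^0.1944 = 4.438 × 1 ≈ 4.438

4.44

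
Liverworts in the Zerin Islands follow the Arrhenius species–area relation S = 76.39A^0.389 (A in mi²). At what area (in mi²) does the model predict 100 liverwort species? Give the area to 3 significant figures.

100 = 76.39 × A^0.389  ⇒  A^0.389 = 100/76.39 = 1.309
ln A = ln(1.309) / 0.389 = 0.2693 / 0.389 = 0.6923
A = e^0.6923 ≈ 1.998 mi²

2.00 mi²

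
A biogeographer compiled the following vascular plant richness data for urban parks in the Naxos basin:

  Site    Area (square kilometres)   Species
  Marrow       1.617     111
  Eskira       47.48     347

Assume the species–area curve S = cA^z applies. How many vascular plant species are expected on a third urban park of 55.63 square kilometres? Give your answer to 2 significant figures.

z = ln(347/111) / ln(47.48/1.617) = 1.1398 / 3.3797 = 0.3372
c = 111 / 1.617^0.3372 = 111 / 1.176 = 94.39
S₃ = 94.39 × 55.63^0.3372 = 94.39 × 3.878 ≈ 366

370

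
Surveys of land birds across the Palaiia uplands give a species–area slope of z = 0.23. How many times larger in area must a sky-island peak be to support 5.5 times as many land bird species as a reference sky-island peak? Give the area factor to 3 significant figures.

(A₂/A₁)^0.23 = 5.5, so A₂/A₁ = 5.5^(1/0.23) = 5.5^4.348
ln(A₂/A₁) = ln 5.5 / 0.23 = 1.7047 / 0.23 = 7.4119
A₂/A₁ = e^7.4119 ≈ 1656

1660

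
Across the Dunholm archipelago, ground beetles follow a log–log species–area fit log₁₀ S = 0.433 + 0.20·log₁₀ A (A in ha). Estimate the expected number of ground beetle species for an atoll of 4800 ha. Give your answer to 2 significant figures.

S = 2.71 × 4800^0.2 = 2.71 × 5.448 ≈ 14.77

15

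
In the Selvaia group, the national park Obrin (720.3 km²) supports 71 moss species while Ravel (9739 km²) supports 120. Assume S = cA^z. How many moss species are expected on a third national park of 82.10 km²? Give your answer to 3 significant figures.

z = ln(120/71) / ln(9739/720.3) = 0.5248 / 2.6042 = 0.2015
c = 71 / 720.3^0.2015 = 71 / 3.766 = 18.85
S₃ = 18.85 × 82.1^0.2015 = 18.85 × 2.431 ≈ 45.83

45.8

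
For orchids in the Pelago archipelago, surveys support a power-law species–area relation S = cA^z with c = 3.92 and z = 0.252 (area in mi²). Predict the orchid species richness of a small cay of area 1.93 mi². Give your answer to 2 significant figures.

4.6

S = 3.92 × 1.93^0.252
ln S = ln 3.92 + 0.252 × ln 1.93 = 1.3661 + 0.252 × 0.6575 = 1.5318
S = e^1.5318 ≈ 4.626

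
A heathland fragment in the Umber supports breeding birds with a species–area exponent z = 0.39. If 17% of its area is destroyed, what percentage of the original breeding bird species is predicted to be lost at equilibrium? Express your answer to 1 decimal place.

S_new/S_old = (A_new/A_old)^z = 0.83^0.39
= exp(0.39 × ln 0.83) = exp(0.39 × -0.1863) = exp(-0.0727) ≈ 0.9299
Fraction lost = 1 − 0.9299 = 0.07009

7.0%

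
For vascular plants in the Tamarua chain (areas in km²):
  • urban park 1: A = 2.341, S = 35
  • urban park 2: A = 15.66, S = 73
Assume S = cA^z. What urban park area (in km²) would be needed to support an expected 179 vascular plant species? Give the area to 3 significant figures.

z = ln(73/35) / ln(15.66/2.341) = 0.7351 / 1.9005 = 0.3868
c = 35 / 2.341^0.3868 = 35 / 1.39 = 25.19
A = (179/25.19)^(1/0.3868) ⇒ ln A = ln(7.107)/0.3868 = 5.0700
A = e^5.0700 ≈ 159.2 km²

159 km²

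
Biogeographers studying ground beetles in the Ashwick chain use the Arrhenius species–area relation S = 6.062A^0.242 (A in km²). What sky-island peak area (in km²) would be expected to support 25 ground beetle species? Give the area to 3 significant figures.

349 km²

25 = 6.062 × A^0.242  ⇒  A^0.242 = 25/6.062 = 4.124
ln A = ln(4.124) / 0.242 = 1.4168 / 0.242 = 5.8547
A = e^5.8547 ≈ 348.9 km²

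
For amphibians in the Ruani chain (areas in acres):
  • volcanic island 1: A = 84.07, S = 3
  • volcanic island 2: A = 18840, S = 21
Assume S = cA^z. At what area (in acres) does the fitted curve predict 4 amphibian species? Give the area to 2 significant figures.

z = ln(21/3) / ln(18840/84.07) = 1.9459 / 5.4121 = 0.3595
c = 3 / 84.07^0.3595 = 3 / 4.92 = 0.6097
A = (4/0.6097)^(1/0.3595) ⇒ ln A = ln(6.561)/0.3595 = 5.2318
A = e^5.2318 ≈ 187.1 acres

190 acres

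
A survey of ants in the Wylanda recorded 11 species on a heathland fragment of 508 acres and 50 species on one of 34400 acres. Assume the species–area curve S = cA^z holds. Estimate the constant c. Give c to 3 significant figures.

1.17

z = ln(S₂/S₁) / ln(A₂/A₁) = ln(50/11) / ln(34400/508) = 1.5141 / 4.2153 = 0.3592
c = S₁ / A₁^z = 11 / 508^0.3592 = 11 / 9.374 = 1.173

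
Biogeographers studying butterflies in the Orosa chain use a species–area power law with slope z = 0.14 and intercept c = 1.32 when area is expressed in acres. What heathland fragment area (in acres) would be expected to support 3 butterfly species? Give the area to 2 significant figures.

350 acres

3 = 1.32 × A^0.14  ⇒  A^0.14 = 3/1.32 = 2.273
ln A = ln(2.273) / 0.14 = 0.8210 / 0.14 = 5.8641
A = e^5.8641 ≈ 352.2 acres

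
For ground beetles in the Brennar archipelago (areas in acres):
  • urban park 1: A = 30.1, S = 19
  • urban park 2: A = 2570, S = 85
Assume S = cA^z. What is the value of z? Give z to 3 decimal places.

0.337

Taking logs: ln S = ln c + z ln A, so z = (ln S₂ − ln S₁)/(ln A₂ − ln A₁).
z = ln(85/19) / ln(2570/30.1) = ln(4.474) / ln(85.38) = 1.4982 / 4.4471 = 0.3369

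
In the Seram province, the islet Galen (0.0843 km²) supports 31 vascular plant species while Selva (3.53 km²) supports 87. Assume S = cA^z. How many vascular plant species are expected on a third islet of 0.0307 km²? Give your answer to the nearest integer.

z = ln(87/31) / ln(3.53/0.0843) = 1.0319 / 3.7347 = 0.2763
c = 31 / 0.0843^0.2763 = 31 / 0.5049 = 61.4
S₃ = 61.4 × 0.0307^0.2763 = 61.4 × 0.3819 ≈ 23.45

23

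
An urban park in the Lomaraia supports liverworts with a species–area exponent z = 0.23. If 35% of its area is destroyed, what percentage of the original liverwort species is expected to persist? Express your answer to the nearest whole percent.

91%

S_new/S_old = (A_new/A_old)^z = 0.65^0.23
= exp(0.23 × ln 0.65) = exp(0.23 × -0.4308) = exp(-0.0991) ≈ 0.9057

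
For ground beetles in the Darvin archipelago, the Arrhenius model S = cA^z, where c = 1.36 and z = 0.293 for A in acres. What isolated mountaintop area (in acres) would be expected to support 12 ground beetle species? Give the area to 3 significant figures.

12 = 1.36 × A^0.293  ⇒  A^0.293 = 12/1.36 = 8.824
ln A = ln(8.824) / 0.293 = 2.1774 / 0.293 = 7.4315
A = e^7.4315 ≈ 1688 acres

1690 acres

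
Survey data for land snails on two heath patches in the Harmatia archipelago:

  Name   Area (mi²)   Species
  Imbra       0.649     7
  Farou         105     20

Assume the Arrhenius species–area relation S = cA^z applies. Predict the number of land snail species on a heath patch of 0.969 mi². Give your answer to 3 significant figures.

7.60

z = ln(20/7) / ln(105/0.649) = 1.0498 / 5.0863 = 0.2064
c = 7 / 0.649^0.2064 = 7 / 0.9146 = 7.653
S₃ = 7.653 × 0.969^0.2064 = 7.653 × 0.9935 ≈ 7.604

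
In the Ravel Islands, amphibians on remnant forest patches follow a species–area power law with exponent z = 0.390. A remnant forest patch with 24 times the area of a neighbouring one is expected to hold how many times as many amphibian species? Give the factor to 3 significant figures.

3.45

S₂/S₁ = (A₂/A₁)^z = 24^0.39
ln(S₂/S₁) = 0.39 × ln 24 = 0.39 × 3.1781 = 1.2394
S₂/S₁ = e^1.2394 ≈ 3.454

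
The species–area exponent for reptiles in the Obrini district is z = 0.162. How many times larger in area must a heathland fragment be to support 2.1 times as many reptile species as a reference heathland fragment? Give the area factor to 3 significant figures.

(A₂/A₁)^0.162 = 2.1, so A₂/A₁ = 2.1^(1/0.162) = 2.1^6.173
ln(A₂/A₁) = ln 2.1 / 0.162 = 0.7419 / 0.162 = 4.5799
A₂/A₁ = e^4.5799 ≈ 97.5

97.5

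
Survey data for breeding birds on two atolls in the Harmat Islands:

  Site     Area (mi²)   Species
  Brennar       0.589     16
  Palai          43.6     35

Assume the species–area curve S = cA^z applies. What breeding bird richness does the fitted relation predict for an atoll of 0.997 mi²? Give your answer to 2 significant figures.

18

z = ln(35/16) / ln(43.6/0.589) = 0.7828 / 4.3044 = 0.1819
c = 16 / 0.589^0.1819 = 16 / 0.9082 = 17.62
S₃ = 17.62 × 0.997^0.1819 = 17.62 × 0.9995 ≈ 17.61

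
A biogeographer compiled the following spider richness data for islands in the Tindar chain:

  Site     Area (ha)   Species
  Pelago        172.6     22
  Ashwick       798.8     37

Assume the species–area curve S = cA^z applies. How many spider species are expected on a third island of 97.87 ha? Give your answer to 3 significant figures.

18.1

z = ln(37/22) / ln(798.8/172.6) = 0.5199 / 1.5321 = 0.3393
c = 22 / 172.6^0.3393 = 22 / 5.742 = 3.831
S₃ = 3.831 × 97.87^0.3393 = 3.831 × 4.736 ≈ 18.15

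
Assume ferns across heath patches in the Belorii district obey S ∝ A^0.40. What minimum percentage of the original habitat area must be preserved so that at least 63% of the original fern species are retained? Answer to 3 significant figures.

Need (A_new/A_old)^0.4 = 0.63, so A_new/A_old = 0.63^(1/0.4) = 0.63^2.5
ln(A_new/A_old) = ln 0.63 / 0.4 = -0.4620 / 0.4 = -1.1551
A_new/A_old = e^-1.1551 ≈ 0.315

31.5%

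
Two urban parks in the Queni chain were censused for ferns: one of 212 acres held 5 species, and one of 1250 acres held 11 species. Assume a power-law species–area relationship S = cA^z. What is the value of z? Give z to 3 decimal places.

0.444

Taking logs: ln S = ln c + z ln A, so z = (ln S₂ − ln S₁)/(ln A₂ − ln A₁).
z = ln(11/5) / ln(1250/212) = ln(2.2) / ln(5.896) = 0.7885 / 1.7743 = 0.4444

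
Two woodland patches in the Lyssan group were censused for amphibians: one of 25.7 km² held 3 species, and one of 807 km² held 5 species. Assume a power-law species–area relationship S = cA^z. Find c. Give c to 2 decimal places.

z = ln(S₂/S₁) / ln(A₂/A₁) = ln(5/3) / ln(807/25.7) = 0.5108 / 3.4468 = 0.1482
c = S₁ / A₁^z = 3 / 25.7^0.1482 = 3 / 1.618 = 1.854

1.85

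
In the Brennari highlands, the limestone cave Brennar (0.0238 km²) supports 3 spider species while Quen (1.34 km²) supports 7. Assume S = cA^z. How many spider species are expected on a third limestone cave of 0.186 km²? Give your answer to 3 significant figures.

z = ln(7/3) / ln(1.34/0.0238) = 0.8473 / 4.0307 = 0.2102
c = 3 / 0.0238^0.2102 = 3 / 0.4558 = 6.582
S₃ = 6.582 × 0.186^0.2102 = 6.582 × 0.7022 ≈ 4.622

4.62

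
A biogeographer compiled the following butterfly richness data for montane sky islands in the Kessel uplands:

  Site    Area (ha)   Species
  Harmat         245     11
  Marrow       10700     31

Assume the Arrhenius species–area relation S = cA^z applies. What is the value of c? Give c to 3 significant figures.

z = ln(S₂/S₁) / ln(A₂/A₁) = ln(31/11) / ln(10700/245) = 1.0361 / 3.7767 = 0.2743
c = S₁ / A₁^z = 11 / 245^0.2743 = 11 / 4.523 = 2.432

2.43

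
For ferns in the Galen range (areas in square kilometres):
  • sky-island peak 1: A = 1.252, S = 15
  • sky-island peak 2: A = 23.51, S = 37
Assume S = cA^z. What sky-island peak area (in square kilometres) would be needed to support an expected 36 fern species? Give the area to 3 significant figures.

21.5 square kilometres

z = ln(37/15) / ln(23.51/1.252) = 0.9029 / 2.9327 = 0.3079
c = 15 / 1.252^0.3079 = 15 / 1.072 = 14
A = (36/14)^(1/0.3079) ⇒ ln A = ln(2.572)/0.3079 = 3.0684
A = e^3.0684 ≈ 21.51 square kilometres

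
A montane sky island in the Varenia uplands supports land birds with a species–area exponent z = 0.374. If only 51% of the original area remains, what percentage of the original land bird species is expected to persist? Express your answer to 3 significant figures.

77.7%

S_new/S_old = (A_new/A_old)^z = 0.51^0.374
= exp(0.374 × ln 0.51) = exp(0.374 × -0.6733) = exp(-0.2518) ≈ 0.7774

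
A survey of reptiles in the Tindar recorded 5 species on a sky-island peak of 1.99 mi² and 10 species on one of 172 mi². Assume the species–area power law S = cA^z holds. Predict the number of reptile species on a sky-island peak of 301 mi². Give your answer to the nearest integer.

z = ln(10/5) / ln(172/1.99) = 0.6931 / 4.4594 = 0.1554
c = 5 / 1.99^0.1554 = 5 / 1.113 = 4.493
S₃ = 4.493 × 301^0.1554 = 4.493 × 2.428 ≈ 10.91

11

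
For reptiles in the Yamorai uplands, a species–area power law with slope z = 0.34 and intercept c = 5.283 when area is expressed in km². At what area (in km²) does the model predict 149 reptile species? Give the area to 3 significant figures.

18400 km²

149 = 5.283 × A^0.34  ⇒  A^0.34 = 149/5.283 = 28.2
ln A = ln(28.2) / 0.34 = 3.3395 / 0.34 = 9.8219
A = e^9.8219 ≈ 18433 km²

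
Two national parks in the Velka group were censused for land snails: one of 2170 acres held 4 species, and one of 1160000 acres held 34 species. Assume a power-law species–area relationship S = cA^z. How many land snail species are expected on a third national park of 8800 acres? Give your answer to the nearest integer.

z = ln(34/4) / ln(1160000/2170) = 2.1401 / 6.2814 = 0.3407
c = 4 / 2170^0.3407 = 4 / 13.7 = 0.292
S₃ = 0.292 × 8800^0.3407 = 0.292 × 22.07 ≈ 6.445

6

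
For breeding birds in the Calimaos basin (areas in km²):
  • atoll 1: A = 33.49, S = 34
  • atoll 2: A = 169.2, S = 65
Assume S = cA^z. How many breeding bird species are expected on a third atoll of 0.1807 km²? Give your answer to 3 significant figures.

4.21

z = ln(65/34) / ln(169.2/33.49) = 0.6480 / 1.6198 = 0.4001
c = 34 / 33.49^0.4001 = 34 / 4.074 = 8.345
S₃ = 8.345 × 0.1807^0.4001 = 8.345 × 0.5044 ≈ 4.209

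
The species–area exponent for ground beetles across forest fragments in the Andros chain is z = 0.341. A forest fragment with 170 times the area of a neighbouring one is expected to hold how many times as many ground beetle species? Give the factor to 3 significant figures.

5.76

S₂/S₁ = (A₂/A₁)^z = 170^0.341
ln(S₂/S₁) = 0.341 × ln 170 = 0.341 × 5.1358 = 1.7513
S₂/S₁ = e^1.7513 ≈ 5.762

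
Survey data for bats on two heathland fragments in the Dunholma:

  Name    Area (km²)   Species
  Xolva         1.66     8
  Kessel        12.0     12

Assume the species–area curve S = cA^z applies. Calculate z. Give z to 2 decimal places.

Taking logs: ln S = ln c + z ln A, so z = (ln S₂ − ln S₁)/(ln A₂ − ln A₁).
z = ln(12/8) / ln(12/1.66) = ln(1.5) / ln(7.229) = 0.4055 / 1.9781 = 0.2050

0.20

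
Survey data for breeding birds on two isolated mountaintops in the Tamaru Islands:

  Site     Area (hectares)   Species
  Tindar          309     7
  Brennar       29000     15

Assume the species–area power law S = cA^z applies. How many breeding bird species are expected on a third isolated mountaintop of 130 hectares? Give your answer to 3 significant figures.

6.05

z = ln(15/7) / ln(29000/309) = 0.7621 / 4.5417 = 0.1678
c = 7 / 309^0.1678 = 7 / 2.617 = 2.675
S₃ = 2.675 × 130^0.1678 = 2.675 × 2.263 ≈ 6.053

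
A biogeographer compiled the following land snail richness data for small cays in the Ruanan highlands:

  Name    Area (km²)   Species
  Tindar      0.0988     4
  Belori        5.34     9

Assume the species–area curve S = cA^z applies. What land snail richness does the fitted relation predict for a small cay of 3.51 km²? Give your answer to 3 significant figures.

8.26

z = ln(9/4) / ln(5.34/0.0988) = 0.8109 / 3.9899 = 0.2032
c = 4 / 0.0988^0.2032 = 4 / 0.6247 = 6.403
S₃ = 6.403 × 3.51^0.2032 = 6.403 × 1.291 ≈ 8.264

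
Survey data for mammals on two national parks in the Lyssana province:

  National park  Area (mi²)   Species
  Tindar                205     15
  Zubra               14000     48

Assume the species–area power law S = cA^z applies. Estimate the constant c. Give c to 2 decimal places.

3.46

z = ln(S₂/S₁) / ln(A₂/A₁) = ln(48/15) / ln(14000/205) = 1.1632 / 4.2238 = 0.2754
c = S₁ / A₁^z = 15 / 205^0.2754 = 15 / 4.331 = 3.463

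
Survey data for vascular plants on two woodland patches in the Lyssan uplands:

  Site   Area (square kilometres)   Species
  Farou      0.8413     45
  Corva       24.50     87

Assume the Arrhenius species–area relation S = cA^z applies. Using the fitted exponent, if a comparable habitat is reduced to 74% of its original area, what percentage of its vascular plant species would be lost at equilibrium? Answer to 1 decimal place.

5.7%

z = ln(87/45) / ln(24.5/0.8413) = 0.6592 / 3.3715 = 0.1955
S_new/S_old = (A_new/A_old)^z = 0.74^0.1955 = exp(0.1955 × -0.3011) = 0.9428
Fraction lost = 1 − 0.9428 = 0.05718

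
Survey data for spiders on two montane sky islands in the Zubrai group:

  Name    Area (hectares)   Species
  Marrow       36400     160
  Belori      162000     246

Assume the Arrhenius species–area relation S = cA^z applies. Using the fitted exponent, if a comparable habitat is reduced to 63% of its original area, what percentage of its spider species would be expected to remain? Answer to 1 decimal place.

87.5%

z = ln(246/160) / ln(162000/36400) = 0.4302 / 1.4930 = 0.2881
S_new/S_old = (A_new/A_old)^z = 0.63^0.2881 = exp(0.2881 × -0.4620) = 0.8754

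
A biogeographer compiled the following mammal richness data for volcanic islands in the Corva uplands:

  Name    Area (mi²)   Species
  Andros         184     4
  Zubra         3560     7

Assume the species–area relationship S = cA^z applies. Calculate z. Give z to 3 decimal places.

0.189

Taking logs: ln S = ln c + z ln A, so z = (ln S₂ − ln S₁)/(ln A₂ − ln A₁).
z = ln(7/4) / ln(3560/184) = ln(1.75) / ln(19.35) = 0.5596 / 2.9626 = 0.1889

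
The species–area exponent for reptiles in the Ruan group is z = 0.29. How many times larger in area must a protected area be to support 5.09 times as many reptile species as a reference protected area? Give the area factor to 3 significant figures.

274

(A₂/A₁)^0.29 = 5.09, so A₂/A₁ = 5.09^(1/0.29) = 5.09^3.448
ln(A₂/A₁) = ln 5.09 / 0.29 = 1.6273 / 0.29 = 5.6113
A₂/A₁ = e^5.6113 ≈ 273.5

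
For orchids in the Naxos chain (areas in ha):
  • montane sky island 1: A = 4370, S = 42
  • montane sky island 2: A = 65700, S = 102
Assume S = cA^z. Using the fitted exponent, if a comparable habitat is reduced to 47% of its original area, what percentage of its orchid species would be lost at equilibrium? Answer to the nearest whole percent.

z = ln(102/42) / ln(65700/4370) = 0.8873 / 2.7103 = 0.3274
S_new/S_old = (A_new/A_old)^z = 0.47^0.3274 = exp(0.3274 × -0.7550) = 0.781
Fraction lost = 1 − 0.781 = 0.219

22%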